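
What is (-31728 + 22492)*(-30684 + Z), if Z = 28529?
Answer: 19903580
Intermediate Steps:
(-31728 + 22492)*(-30684 + Z) = (-31728 + 22492)*(-30684 + 28529) = -9236*(-2155) = 19903580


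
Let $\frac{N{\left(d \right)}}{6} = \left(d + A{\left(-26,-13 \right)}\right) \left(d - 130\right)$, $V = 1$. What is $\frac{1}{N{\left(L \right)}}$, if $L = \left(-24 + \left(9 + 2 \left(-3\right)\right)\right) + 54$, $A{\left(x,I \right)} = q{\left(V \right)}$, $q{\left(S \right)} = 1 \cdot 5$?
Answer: $- \frac{1}{22116} \approx -4.5216 \cdot 10^{-5}$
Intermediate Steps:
$q{\left(S \right)} = 5$
$A{\left(x,I \right)} = 5$
$L = 33$ ($L = \left(-24 + \left(9 - 6\right)\right) + 54 = \left(-24 + 3\right) + 54 = -21 + 54 = 33$)
$N{\left(d \right)} = 6 \left(-130 + d\right) \left(5 + d\right)$ ($N{\left(d \right)} = 6 \left(d + 5\right) \left(d - 130\right) = 6 \left(5 + d\right) \left(-130 + d\right) = 6 \left(-130 + d\right) \left(5 + d\right)$)
$\frac{1}{N{\left(L \right)}} = \frac{1}{-3900 - 24750 + 6 \cdot 33^{2}} = \frac{1}{-3900 - 24750 + 6 \cdot 1089} = \frac{1}{-3900 - 24750 + 6534} = \frac{1}{-22116} = - \frac{1}{22116}$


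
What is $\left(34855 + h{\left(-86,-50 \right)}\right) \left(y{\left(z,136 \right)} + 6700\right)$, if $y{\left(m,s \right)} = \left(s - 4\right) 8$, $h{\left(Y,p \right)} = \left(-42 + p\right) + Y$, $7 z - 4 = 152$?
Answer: $268954812$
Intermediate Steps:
$z = \frac{156}{7}$ ($z = \frac{4}{7} + \frac{1}{7} \cdot 152 = \frac{4}{7} + \frac{152}{7} = \frac{156}{7} \approx 22.286$)
$h{\left(Y,p \right)} = -42 + Y + p$
$y{\left(m,s \right)} = -32 + 8 s$ ($y{\left(m,s \right)} = \left(-4 + s\right) 8 = -32 + 8 s$)
$\left(34855 + h{\left(-86,-50 \right)}\right) \left(y{\left(z,136 \right)} + 6700\right) = \left(34855 - 178\right) \left(\left(-32 + 8 \cdot 136\right) + 6700\right) = \left(34855 - 178\right) \left(\left(-32 + 1088\right) + 6700\right) = 34677 \left(1056 + 6700\right) = 34677 \cdot 7756 = 268954812$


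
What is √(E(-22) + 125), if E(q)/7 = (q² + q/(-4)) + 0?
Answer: √14206/2 ≈ 59.594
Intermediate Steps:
E(q) = 7*q² - 7*q/4 (E(q) = 7*((q² + q/(-4)) + 0) = 7*((q² - q/4) + 0) = 7*(q² - q/4) = 7*q² - 7*q/4)
√(E(-22) + 125) = √((7/4)*(-22)*(-1 + 4*(-22)) + 125) = √((7/4)*(-22)*(-1 - 88) + 125) = √((7/4)*(-22)*(-89) + 125) = √(6853/2 + 125) = √(7103/2) = √14206/2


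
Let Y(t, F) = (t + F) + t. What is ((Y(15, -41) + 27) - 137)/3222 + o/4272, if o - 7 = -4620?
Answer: -2563333/2294064 ≈ -1.1174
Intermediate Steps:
Y(t, F) = F + 2*t (Y(t, F) = (F + t) + t = F + 2*t)
o = -4613 (o = 7 - 4620 = -4613)
((Y(15, -41) + 27) - 137)/3222 + o/4272 = (((-41 + 2*15) + 27) - 137)/3222 - 4613/4272 = (((-41 + 30) + 27) - 137)*(1/3222) - 4613*1/4272 = ((-11 + 27) - 137)*(1/3222) - 4613/4272 = (16 - 137)*(1/3222) - 4613/4272 = -121*1/3222 - 4613/4272 = -121/3222 - 4613/4272 = -2563333/2294064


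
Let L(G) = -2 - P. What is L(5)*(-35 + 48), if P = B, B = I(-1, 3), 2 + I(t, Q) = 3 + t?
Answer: -26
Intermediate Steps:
I(t, Q) = 1 + t (I(t, Q) = -2 + (3 + t) = 1 + t)
B = 0 (B = 1 - 1 = 0)
P = 0
L(G) = -2 (L(G) = -2 - 1*0 = -2 + 0 = -2)
L(5)*(-35 + 48) = -2*(-35 + 48) = -2*13 = -26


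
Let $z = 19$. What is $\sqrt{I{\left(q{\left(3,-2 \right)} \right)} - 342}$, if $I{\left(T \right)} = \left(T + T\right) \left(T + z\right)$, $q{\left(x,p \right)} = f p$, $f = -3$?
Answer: $i \sqrt{42} \approx 6.4807 i$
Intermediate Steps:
$q{\left(x,p \right)} = - 3 p$
$I{\left(T \right)} = 2 T \left(19 + T\right)$ ($I{\left(T \right)} = \left(T + T\right) \left(T + 19\right) = 2 T \left(19 + T\right)$)
$\sqrt{I{\left(q{\left(3,-2 \right)} \right)} - 342} = \sqrt{2 \left(\left(-3\right) \left(-2\right)\right) \left(19 - -6\right) - 342} = \sqrt{2 \cdot 6 \left(19 + 6\right) - 342} = \sqrt{2 \cdot 6 \cdot 25 - 342} = \sqrt{300 - 342} = \sqrt{-42} = i \sqrt{42}$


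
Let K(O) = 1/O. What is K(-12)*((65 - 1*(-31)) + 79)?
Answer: -175/12 ≈ -14.583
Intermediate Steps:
K(O) = 1/O
K(-12)*((65 - 1*(-31)) + 79) = ((65 - 1*(-31)) + 79)/(-12) = -((65 + 31) + 79)/12 = -(96 + 79)/12 = -1/12*175 = -175/12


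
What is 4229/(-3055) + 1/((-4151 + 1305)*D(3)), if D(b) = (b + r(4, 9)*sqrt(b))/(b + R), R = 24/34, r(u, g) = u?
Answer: -204592673/147807010 - 42*sqrt(3)/314483 ≈ -1.3844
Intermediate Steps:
R = 12/17 (R = 24*(1/34) = 12/17 ≈ 0.70588)
D(b) = (b + 4*sqrt(b))/(12/17 + b) (D(b) = (b + 4*sqrt(b))/(b + 12/17) = (b + 4*sqrt(b))/(12/17 + b))
4229/(-3055) + 1/((-4151 + 1305)*D(3)) = 4229/(-3055) + 1/((-4151 + 1305)*((17*(3 + 4*sqrt(3))/(12 + 17*3)))) = 4229*(-1/3055) + 1/((-2846)*((17*(3 + 4*sqrt(3))/(12 + 51)))) = -4229/3055 - 63/(17*(3 + 4*sqrt(3)))/2846 = -4229/3055 - 1/(2846*(17/21 + 68*sqrt(3)/63))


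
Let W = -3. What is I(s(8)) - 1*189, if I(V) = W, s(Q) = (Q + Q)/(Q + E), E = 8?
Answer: -192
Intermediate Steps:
s(Q) = 2*Q/(8 + Q) (s(Q) = (Q + Q)/(Q + 8) = (2*Q)/(8 + Q) = 2*Q/(8 + Q))
I(V) = -3
I(s(8)) - 1*189 = -3 - 1*189 = -3 - 189 = -192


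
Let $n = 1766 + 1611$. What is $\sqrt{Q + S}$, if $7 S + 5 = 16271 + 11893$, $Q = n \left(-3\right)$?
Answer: $\frac{i \sqrt{299306}}{7} \approx 78.156 i$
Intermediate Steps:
$n = 3377$
$Q = -10131$ ($Q = 3377 \left(-3\right) = -10131$)
$S = \frac{28159}{7}$ ($S = - \frac{5}{7} + \frac{16271 + 11893}{7} = - \frac{5}{7} + \frac{1}{7} \cdot 28164 = - \frac{5}{7} + \frac{28164}{7} = \frac{28159}{7} \approx 4022.7$)
$\sqrt{Q + S} = \sqrt{-10131 + \frac{28159}{7}} = \sqrt{- \frac{42758}{7}} = \frac{i \sqrt{299306}}{7}$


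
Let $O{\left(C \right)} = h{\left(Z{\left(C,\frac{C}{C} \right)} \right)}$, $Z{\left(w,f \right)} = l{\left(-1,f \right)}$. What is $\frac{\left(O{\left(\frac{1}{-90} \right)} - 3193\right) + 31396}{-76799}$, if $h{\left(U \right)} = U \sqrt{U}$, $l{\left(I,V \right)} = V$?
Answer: $- \frac{28204}{76799} \approx -0.36724$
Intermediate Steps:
$Z{\left(w,f \right)} = f$
$h{\left(U \right)} = U^{\frac{3}{2}}$
$O{\left(C \right)} = 1$ ($O{\left(C \right)} = \left(\frac{C}{C}\right)^{\frac{3}{2}} = 1^{\frac{3}{2}} = 1$)
$\frac{\left(O{\left(\frac{1}{-90} \right)} - 3193\right) + 31396}{-76799} = \frac{\left(1 - 3193\right) + 31396}{-76799} = \left(-3192 + 31396\right) \left(- \frac{1}{76799}\right) = 28204 \left(- \frac{1}{76799}\right) = - \frac{28204}{76799}$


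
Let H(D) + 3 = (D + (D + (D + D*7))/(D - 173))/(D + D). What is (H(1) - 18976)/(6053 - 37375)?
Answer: 6528613/10774768 ≈ 0.60592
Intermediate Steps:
H(D) = -3 + (D + 9*D/(-173 + D))/(2*D) (H(D) = -3 + (D + (D + (D + D*7))/(D - 173))/(D + D) = -3 + (D + (D + (D + 7*D))/(-173 + D))/((2*D)) = -3 + (D + (D + 8*D)/(-173 + D))*(1/(2*D)) = -3 + (D + (9*D)/(-173 + D))*(1/(2*D)) = -3 + (D + 9*D/(-173 + D))*(1/(2*D)) = -3 + (D + 9*D/(-173 + D))/(2*D))
(H(1) - 18976)/(6053 - 37375) = ((874 - 5*1)/(2*(-173 + 1)) - 18976)/(6053 - 37375) = ((½)*(874 - 5)/(-172) - 18976)/(-31322) = ((½)*(-1/172)*869 - 18976)*(-1/31322) = (-869/344 - 18976)*(-1/31322) = -6528613/344*(-1/31322) = 6528613/10774768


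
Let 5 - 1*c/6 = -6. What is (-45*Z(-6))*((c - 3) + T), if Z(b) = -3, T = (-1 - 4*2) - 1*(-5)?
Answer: 7965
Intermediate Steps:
c = 66 (c = 30 - 6*(-6) = 30 + 36 = 66)
T = -4 (T = (-1 - 8) + 5 = -9 + 5 = -4)
(-45*Z(-6))*((c - 3) + T) = (-45*(-3))*((66 - 3) - 4) = 135*(63 - 4) = 135*59 = 7965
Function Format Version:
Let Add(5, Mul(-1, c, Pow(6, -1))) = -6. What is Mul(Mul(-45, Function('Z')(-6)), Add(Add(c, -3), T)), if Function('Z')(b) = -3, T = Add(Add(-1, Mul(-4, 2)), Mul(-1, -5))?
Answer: 7965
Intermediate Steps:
c = 66 (c = Add(30, Mul(-6, -6)) = Add(30, 36) = 66)
T = -4 (T = Add(Add(-1, -8), 5) = Add(-9, 5) = -4)
Mul(Mul(-45, Function('Z')(-6)), Add(Add(c, -3), T)) = Mul(Mul(-45, -3), Add(Add(66, -3), -4)) = Mul(135, Add(63, -4)) = Mul(135, 59) = 7965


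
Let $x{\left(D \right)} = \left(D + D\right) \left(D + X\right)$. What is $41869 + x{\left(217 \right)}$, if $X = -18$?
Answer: $128235$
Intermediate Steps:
$x{\left(D \right)} = 2 D \left(-18 + D\right)$ ($x{\left(D \right)} = \left(D + D\right) \left(D - 18\right) = 2 D \left(-18 + D\right)$)
$41869 + x{\left(217 \right)} = 41869 + 2 \cdot 217 \left(-18 + 217\right) = 41869 + 2 \cdot 217 \cdot 199 = 41869 + 86366 = 128235$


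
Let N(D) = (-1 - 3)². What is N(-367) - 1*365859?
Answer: -365843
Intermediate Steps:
N(D) = 16 (N(D) = (-4)² = 16)
N(-367) - 1*365859 = 16 - 1*365859 = 16 - 365859 = -365843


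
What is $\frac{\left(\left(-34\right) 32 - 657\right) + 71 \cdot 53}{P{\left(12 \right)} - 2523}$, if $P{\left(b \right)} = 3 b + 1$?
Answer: $- \frac{1009}{1243} \approx -0.81175$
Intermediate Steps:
$P{\left(b \right)} = 1 + 3 b$
$\frac{\left(\left(-34\right) 32 - 657\right) + 71 \cdot 53}{P{\left(12 \right)} - 2523} = \frac{\left(\left(-34\right) 32 - 657\right) + 71 \cdot 53}{\left(1 + 3 \cdot 12\right) - 2523} = \frac{\left(-1088 - 657\right) + 3763}{\left(1 + 36\right) - 2523} = \frac{-1745 + 3763}{37 - 2523} = \frac{2018}{-2486} = 2018 \left(- \frac{1}{2486}\right) = - \frac{1009}{1243}$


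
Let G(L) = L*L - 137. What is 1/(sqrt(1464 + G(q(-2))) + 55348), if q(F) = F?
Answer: 55348/3063399773 - 11*sqrt(11)/3063399773 ≈ 1.8056e-5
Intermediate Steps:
G(L) = -137 + L**2 (G(L) = L**2 - 137 = -137 + L**2)
1/(sqrt(1464 + G(q(-2))) + 55348) = 1/(sqrt(1464 + (-137 + (-2)**2)) + 55348) = 1/(sqrt(1464 + (-137 + 4)) + 55348) = 1/(sqrt(1464 - 133) + 55348) = 1/(sqrt(1331) + 55348) = 1/(11*sqrt(11) + 55348) = 1/(55348 + 11*sqrt(11))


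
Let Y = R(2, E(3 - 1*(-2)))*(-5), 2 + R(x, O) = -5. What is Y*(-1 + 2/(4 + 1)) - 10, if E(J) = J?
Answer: -31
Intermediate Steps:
R(x, O) = -7 (R(x, O) = -2 - 5 = -7)
Y = 35 (Y = -7*(-5) = 35)
Y*(-1 + 2/(4 + 1)) - 10 = 35*(-1 + 2/(4 + 1)) - 10 = 35*(-1 + 2/5) - 10 = 35*(-1 + 2*(⅕)) - 10 = 35*(-1 + ⅖) - 10 = 35*(-⅗) - 10 = -21 - 10 = -31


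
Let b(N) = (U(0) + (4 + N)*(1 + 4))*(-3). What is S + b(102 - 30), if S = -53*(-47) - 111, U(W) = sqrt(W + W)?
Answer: 1240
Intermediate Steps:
U(W) = sqrt(2)*sqrt(W) (U(W) = sqrt(2*W) = sqrt(2)*sqrt(W))
S = 2380 (S = 2491 - 111 = 2380)
b(N) = -60 - 15*N (b(N) = (sqrt(2)*sqrt(0) + (4 + N)*(1 + 4))*(-3) = (sqrt(2)*0 + (4 + N)*5)*(-3) = (0 + (20 + 5*N))*(-3) = (20 + 5*N)*(-3) = -60 - 15*N)
S + b(102 - 30) = 2380 + (-60 - 15*(102 - 30)) = 2380 + (-60 - 15*72) = 2380 + (-60 - 1080) = 2380 - 1140 = 1240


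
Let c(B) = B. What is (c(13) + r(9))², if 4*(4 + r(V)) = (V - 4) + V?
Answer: 625/4 ≈ 156.25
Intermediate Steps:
r(V) = -5 + V/2 (r(V) = -4 + ((V - 4) + V)/4 = -4 + ((-4 + V) + V)/4 = -4 + (-4 + 2*V)/4 = -4 + (-1 + V/2) = -5 + V/2)
(c(13) + r(9))² = (13 + (-5 + (½)*9))² = (13 + (-5 + 9/2))² = (13 - ½)² = (25/2)² = 625/4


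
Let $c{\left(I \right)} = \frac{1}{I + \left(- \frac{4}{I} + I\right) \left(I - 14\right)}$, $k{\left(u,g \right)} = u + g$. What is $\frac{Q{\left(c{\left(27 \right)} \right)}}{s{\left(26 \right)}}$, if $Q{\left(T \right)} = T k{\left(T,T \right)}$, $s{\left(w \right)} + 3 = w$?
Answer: $\frac{729}{1185692734} \approx 6.1483 \cdot 10^{-7}$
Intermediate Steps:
$s{\left(w \right)} = -3 + w$
$k{\left(u,g \right)} = g + u$
$c{\left(I \right)} = \frac{1}{I + \left(-14 + I\right) \left(I - \frac{4}{I}\right)}$ ($c{\left(I \right)} = \frac{1}{I + \left(I - \frac{4}{I}\right) \left(-14 + I\right)} = \frac{1}{I + \left(-14 + I\right) \left(I - \frac{4}{I}\right)}$)
$Q{\left(T \right)} = 2 T^{2}$ ($Q{\left(T \right)} = T \left(T + T\right) = T 2 T = 2 T^{2}$)
$\frac{Q{\left(c{\left(27 \right)} \right)}}{s{\left(26 \right)}} = \frac{2 \left(\frac{27}{56 + 27^{3} - 13 \cdot 27^{2} - 108}\right)^{2}}{-3 + 26} = \frac{2 \left(\frac{27}{56 + 19683 - 9477 - 108}\right)^{2}}{23} = 2 \left(\frac{27}{56 + 19683 - 9477 - 108}\right)^{2} \cdot \frac{1}{23} = 2 \left(\frac{27}{10154}\right)^{2} \cdot \frac{1}{23} = 2 \cdot \frac{729}{103103716} \cdot \frac{1}{23} = \frac{729}{51551858} \cdot \frac{1}{23} = \frac{729}{1185692734}$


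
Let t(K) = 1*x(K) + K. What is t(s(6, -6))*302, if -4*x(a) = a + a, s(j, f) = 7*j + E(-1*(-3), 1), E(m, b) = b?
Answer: 6493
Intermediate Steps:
s(j, f) = 1 + 7*j (s(j, f) = 7*j + 1 = 1 + 7*j)
x(a) = -a/2 (x(a) = -(a + a)/4 = -a/2)
t(K) = K/2 (t(K) = 1*(-K/2) + K = -K/2 + K = K/2)
t(s(6, -6))*302 = ((1 + 7*6)/2)*302 = ((1 + 42)/2)*302 = ((½)*43)*302 = (43/2)*302 = 6493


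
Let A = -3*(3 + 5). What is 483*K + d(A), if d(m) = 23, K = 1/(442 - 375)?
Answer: 2024/67 ≈ 30.209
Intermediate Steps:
K = 1/67 ≈ 0.014925
A = -24 (A = -3*8 = -24)
483*K + d(A) = 483*(1/67) + 23 = 483/67 + 23 = 2024/67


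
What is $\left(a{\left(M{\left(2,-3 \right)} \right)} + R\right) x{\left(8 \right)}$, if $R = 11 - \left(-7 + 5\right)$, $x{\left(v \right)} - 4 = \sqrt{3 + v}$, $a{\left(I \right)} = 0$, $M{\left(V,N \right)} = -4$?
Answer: $52 + 13 \sqrt{11} \approx 95.116$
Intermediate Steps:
$x{\left(v \right)} = 4 + \sqrt{3 + v}$
$R = 13$ ($R = 11 - -2 = 11 + 2 = 13$)
$\left(a{\left(M{\left(2,-3 \right)} \right)} + R\right) x{\left(8 \right)} = \left(0 + 13\right) \left(4 + \sqrt{3 + 8}\right) = 13 \left(4 + \sqrt{11}\right) = 52 + 13 \sqrt{11}$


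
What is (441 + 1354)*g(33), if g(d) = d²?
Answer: 1954755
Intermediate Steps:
(441 + 1354)*g(33) = (441 + 1354)*33² = 1795*1089 = 1954755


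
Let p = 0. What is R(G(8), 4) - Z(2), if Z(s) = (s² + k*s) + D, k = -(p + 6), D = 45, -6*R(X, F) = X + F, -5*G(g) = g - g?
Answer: -113/3 ≈ -37.667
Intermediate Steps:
G(g) = 0 (G(g) = -(g - g)/5 = -⅕*0 = 0)
R(X, F) = -F/6 - X/6 (R(X, F) = -(X + F)/6 = -(F + X)/6 = -F/6 - X/6)
k = -6 (k = -(0 + 6) = -1*6 = -6)
Z(s) = 45 + s² - 6*s (Z(s) = (s² - 6*s) + 45 = 45 + s² - 6*s)
R(G(8), 4) - Z(2) = (-⅙*4 - ⅙*0) - (45 + 2² - 6*2) = (-⅔ + 0) - (45 + 4 - 12) = -⅔ - 1*37 = -⅔ - 37 = -113/3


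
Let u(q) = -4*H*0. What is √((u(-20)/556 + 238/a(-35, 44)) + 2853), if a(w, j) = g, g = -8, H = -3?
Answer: √11293/2 ≈ 53.134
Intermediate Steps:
u(q) = 0 (u(q) = -4*(-3)*0 = 12*0 = 0)
a(w, j) = -8
√((u(-20)/556 + 238/a(-35, 44)) + 2853) = √((0/556 + 238/(-8)) + 2853) = √((0*(1/556) + 238*(-⅛)) + 2853) = √((0 - 119/4) + 2853) = √(-119/4 + 2853) = √(11293/4) = √11293/2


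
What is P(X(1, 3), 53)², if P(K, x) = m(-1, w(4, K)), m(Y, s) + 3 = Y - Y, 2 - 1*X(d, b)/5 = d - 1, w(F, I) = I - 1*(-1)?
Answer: 9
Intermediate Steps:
w(F, I) = 1 + I (w(F, I) = I + 1 = 1 + I)
X(d, b) = 15 - 5*d (X(d, b) = 10 - 5*(d - 1) = 10 - 5*(-1 + d) = 10 + (5 - 5*d) = 15 - 5*d)
m(Y, s) = -3 (m(Y, s) = -3 + (Y - Y) = -3 + 0 = -3)
P(K, x) = -3
P(X(1, 3), 53)² = (-3)² = 9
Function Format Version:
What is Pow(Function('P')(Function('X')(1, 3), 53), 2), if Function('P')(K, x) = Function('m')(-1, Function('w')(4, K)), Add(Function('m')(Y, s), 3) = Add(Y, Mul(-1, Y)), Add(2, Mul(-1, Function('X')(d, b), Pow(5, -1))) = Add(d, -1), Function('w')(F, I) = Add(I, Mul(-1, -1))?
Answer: 9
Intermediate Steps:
Function('w')(F, I) = Add(1, I) (Function('w')(F, I) = Add(I, 1) = Add(1, I))
Function('X')(d, b) = Add(15, Mul(-5, d)) (Function('X')(d, b) = Add(10, Mul(-5, Add(d, -1))) = Add(10, Mul(-5, Add(-1, d))) = Add(10, Add(5, Mul(-5, d))) = Add(15, Mul(-5, d)))
Function('m')(Y, s) = -3 (Function('m')(Y, s) = Add(-3, Add(Y, Mul(-1, Y))) = Add(-3, 0) = -3)
Function('P')(K, x) = -3
Pow(Function('P')(Function('X')(1, 3), 53), 2) = Pow(-3, 2) = 9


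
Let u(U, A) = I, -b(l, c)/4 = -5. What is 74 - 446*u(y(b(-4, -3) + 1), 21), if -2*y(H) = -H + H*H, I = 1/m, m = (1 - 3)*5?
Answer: 593/5 ≈ 118.60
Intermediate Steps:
m = -10 (m = -2*5 = -10)
b(l, c) = 20 (b(l, c) = -4*(-5) = 20)
I = -⅒ (I = 1/(-10) = -⅒ ≈ -0.10000)
y(H) = H/2 - H²/2 (y(H) = -(-H + H*H)/2 = -(-H + H²)/2 = -(H² - H)/2 = H/2 - H²/2)
u(U, A) = -⅒
74 - 446*u(y(b(-4, -3) + 1), 21) = 74 - 446*(-⅒) = 74 + 223/5 = 593/5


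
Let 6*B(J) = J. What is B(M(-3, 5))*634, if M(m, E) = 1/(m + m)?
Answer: -317/18 ≈ -17.611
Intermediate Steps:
M(m, E) = 1/(2*m)
B(J) = J/6
B(M(-3, 5))*634 = (((½)/(-3))/6)*634 = (((½)*(-⅓))/6)*634 = ((⅙)*(-⅙))*634 = -1/36*634 = -317/18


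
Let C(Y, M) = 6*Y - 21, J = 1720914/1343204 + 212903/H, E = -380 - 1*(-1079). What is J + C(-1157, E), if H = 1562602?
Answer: -1826452333916833/262361657101 ≈ -6961.6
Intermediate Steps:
E = 699 (E = -380 + 1079 = 699)
J = 371884477430/262361657101 (J = 1720914/1343204 + 212903/1562602 = 1720914*(1/1343204) + 212903*(1/1562602) = 860457/671602 + 212903/1562602 = 371884477430/262361657101 ≈ 1.4174)
C(Y, M) = -21 + 6*Y
J + C(-1157, E) = 371884477430/262361657101 + (-21 + 6*(-1157)) = 371884477430/262361657101 + (-21 - 6942) = 371884477430/262361657101 - 6963 = -1826452333916833/262361657101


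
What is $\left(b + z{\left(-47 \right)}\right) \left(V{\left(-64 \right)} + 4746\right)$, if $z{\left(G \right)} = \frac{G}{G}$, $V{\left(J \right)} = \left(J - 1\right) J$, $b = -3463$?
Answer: $-30832572$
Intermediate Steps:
$V{\left(J \right)} = J \left(-1 + J\right)$ ($V{\left(J \right)} = \left(-1 + J\right) J = J \left(-1 + J\right)$)
$z{\left(G \right)} = 1$
$\left(b + z{\left(-47 \right)}\right) \left(V{\left(-64 \right)} + 4746\right) = \left(-3463 + 1\right) \left(- 64 \left(-1 - 64\right) + 4746\right) = - 3462 \left(\left(-64\right) \left(-65\right) + 4746\right) = - 3462 \left(4160 + 4746\right) = \left(-3462\right) 8906 = -30832572$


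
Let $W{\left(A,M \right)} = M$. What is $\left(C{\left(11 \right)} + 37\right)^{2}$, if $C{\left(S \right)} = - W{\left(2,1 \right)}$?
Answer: $1296$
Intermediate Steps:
$C{\left(S \right)} = -1$ ($C{\left(S \right)} = \left(-1\right) 1 = -1$)
$\left(C{\left(11 \right)} + 37\right)^{2} = \left(-1 + 37\right)^{2} = 36^{2} = 1296$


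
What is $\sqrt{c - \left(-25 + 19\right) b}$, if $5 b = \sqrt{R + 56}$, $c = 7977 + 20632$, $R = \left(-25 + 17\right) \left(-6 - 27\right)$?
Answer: $\frac{\sqrt{715225 + 240 \sqrt{5}}}{5} \approx 169.21$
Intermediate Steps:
$R = 264$ ($R = \left(-8\right) \left(-33\right) = 264$)
$c = 28609$
$b = \frac{8 \sqrt{5}}{5}$ ($b = \frac{\sqrt{264 + 56}}{5} = \frac{\sqrt{320}}{5} = \frac{8 \sqrt{5}}{5} \approx 3.5777$)
$\sqrt{c - \left(-25 + 19\right) b} = \sqrt{28609 - \left(-25 + 19\right) \frac{8 \sqrt{5}}{5}} = \sqrt{28609 - - 6 \frac{8 \sqrt{5}}{5}} = \sqrt{28609 - - \frac{48 \sqrt{5}}{5}} = \sqrt{28609 + \frac{48 \sqrt{5}}{5}}$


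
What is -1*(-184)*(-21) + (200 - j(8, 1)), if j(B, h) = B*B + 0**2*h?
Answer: -3728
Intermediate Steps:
j(B, h) = B**2 (j(B, h) = B**2 + 0*h = B**2 + 0 = B**2)
-1*(-184)*(-21) + (200 - j(8, 1)) = -1*(-184)*(-21) + (200 - 1*8**2) = 184*(-21) + (200 - 1*64) = -3864 + (200 - 64) = -3864 + 136 = -3728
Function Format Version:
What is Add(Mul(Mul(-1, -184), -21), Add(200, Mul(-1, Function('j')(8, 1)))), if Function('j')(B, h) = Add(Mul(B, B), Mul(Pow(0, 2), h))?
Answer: -3728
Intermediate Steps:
Function('j')(B, h) = Pow(B, 2) (Function('j')(B, h) = Add(Pow(B, 2), Mul(0, h)) = Add(Pow(B, 2), 0) = Pow(B, 2))
Add(Mul(Mul(-1, -184), -21), Add(200, Mul(-1, Function('j')(8, 1)))) = Add(Mul(Mul(-1, -184), -21), Add(200, Mul(-1, Pow(8, 2)))) = Add(Mul(184, -21), Add(200, Mul(-1, 64))) = Add(-3864, Add(200, -64)) = Add(-3864, 136) = -3728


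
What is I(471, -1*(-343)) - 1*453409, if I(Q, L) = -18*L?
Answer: -459583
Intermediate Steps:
I(471, -1*(-343)) - 1*453409 = -(-18)*(-343) - 1*453409 = -18*343 - 453409 = -6174 - 453409 = -459583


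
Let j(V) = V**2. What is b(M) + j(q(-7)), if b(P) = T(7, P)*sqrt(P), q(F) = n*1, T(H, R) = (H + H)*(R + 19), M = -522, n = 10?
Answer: 100 - 21126*I*sqrt(58) ≈ 100.0 - 1.6089e+5*I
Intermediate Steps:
T(H, R) = 2*H*(19 + R) (T(H, R) = (2*H)*(19 + R) = 2*H*(19 + R))
q(F) = 10 (q(F) = 10*1 = 10)
b(P) = sqrt(P)*(266 + 14*P) (b(P) = (2*7*(19 + P))*sqrt(P) = (266 + 14*P)*sqrt(P) = sqrt(P)*(266 + 14*P))
b(M) + j(q(-7)) = 14*sqrt(-522)*(19 - 522) + 10**2 = 14*(3*I*sqrt(58))*(-503) + 100 = -21126*I*sqrt(58) + 100 = 100 - 21126*I*sqrt(58)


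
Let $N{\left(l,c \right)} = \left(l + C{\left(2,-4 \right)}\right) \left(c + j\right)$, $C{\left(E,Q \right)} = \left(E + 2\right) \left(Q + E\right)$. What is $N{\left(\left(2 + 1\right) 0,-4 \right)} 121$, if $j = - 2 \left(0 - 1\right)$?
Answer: $1936$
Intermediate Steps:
$C{\left(E,Q \right)} = \left(2 + E\right) \left(E + Q\right)$
$j = 2$ ($j = \left(-2\right) \left(-1\right) = 2$)
$N{\left(l,c \right)} = \left(-8 + l\right) \left(2 + c\right)$ ($N{\left(l,c \right)} = \left(l + \left(2^{2} + 2 \cdot 2 + 2 \left(-4\right) + 2 \left(-4\right)\right)\right) \left(c + 2\right) = \left(l + \left(4 + 4 - 8 - 8\right)\right) \left(2 + c\right) = \left(l - 8\right) \left(2 + c\right) = \left(-8 + l\right) \left(2 + c\right)$)
$N{\left(\left(2 + 1\right) 0,-4 \right)} 121 = \left(-16 - -32 + 2 \left(2 + 1\right) 0 - 4 \left(2 + 1\right) 0\right) 121 = \left(-16 + 32 + 2 \cdot 3 \cdot 0 - 4 \cdot 3 \cdot 0\right) 121 = \left(-16 + 32 + 2 \cdot 0 - 0\right) 121 = \left(-16 + 32 + 0 + 0\right) 121 = 16 \cdot 121 = 1936$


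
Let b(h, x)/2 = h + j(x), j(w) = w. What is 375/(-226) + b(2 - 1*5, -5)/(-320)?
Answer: -3637/2260 ≈ -1.6093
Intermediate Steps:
b(h, x) = 2*h + 2*x (b(h, x) = 2*(h + x) = 2*h + 2*x)
375/(-226) + b(2 - 1*5, -5)/(-320) = 375/(-226) + (2*(2 - 1*5) + 2*(-5))/(-320) = 375*(-1/226) + (2*(2 - 5) - 10)*(-1/320) = -375/226 + (2*(-3) - 10)*(-1/320) = -375/226 + (-6 - 10)*(-1/320) = -375/226 - 16*(-1/320) = -375/226 + 1/20 = -3637/2260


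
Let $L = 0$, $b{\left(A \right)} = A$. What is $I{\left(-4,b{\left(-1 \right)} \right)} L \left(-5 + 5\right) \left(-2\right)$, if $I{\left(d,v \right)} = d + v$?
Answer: $0$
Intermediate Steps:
$I{\left(-4,b{\left(-1 \right)} \right)} L \left(-5 + 5\right) \left(-2\right) = \left(-4 - 1\right) 0 \left(-5 + 5\right) \left(-2\right) = - 5 \cdot 0 \cdot 0 \left(-2\right) = - 5 \cdot 0 \left(-2\right) = \left(-5\right) 0 = 0$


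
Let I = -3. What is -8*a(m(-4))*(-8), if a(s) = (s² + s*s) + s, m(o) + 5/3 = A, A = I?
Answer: 22400/9 ≈ 2488.9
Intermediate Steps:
A = -3
m(o) = -14/3 (m(o) = -5/3 - 3 = -14/3)
a(s) = s + 2*s² (a(s) = (s² + s²) + s = 2*s² + s = s + 2*s²)
-8*a(m(-4))*(-8) = -(-112)*(1 + 2*(-14/3))/3*(-8) = -(-112)*(1 - 28/3)/3*(-8) = -(-112)*(-25)/(3*3)*(-8) = -8*350/9*(-8) = -2800/9*(-8) = 22400/9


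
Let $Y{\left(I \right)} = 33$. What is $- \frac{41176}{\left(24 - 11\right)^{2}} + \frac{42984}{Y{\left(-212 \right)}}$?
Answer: $\frac{1968496}{1859} \approx 1058.9$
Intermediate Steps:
$- \frac{41176}{\left(24 - 11\right)^{2}} + \frac{42984}{Y{\left(-212 \right)}} = - \frac{41176}{\left(24 - 11\right)^{2}} + \frac{42984}{33} = - \frac{41176}{13^{2}} + 42984 \cdot \frac{1}{33} = - \frac{41176}{169} + \frac{14328}{11} = \frac{1968496}{1859}$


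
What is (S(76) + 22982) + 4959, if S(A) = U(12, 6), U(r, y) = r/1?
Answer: 27953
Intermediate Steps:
U(r, y) = r (U(r, y) = r*1 = r)
S(A) = 12
(S(76) + 22982) + 4959 = (12 + 22982) + 4959 = 22994 + 4959 = 27953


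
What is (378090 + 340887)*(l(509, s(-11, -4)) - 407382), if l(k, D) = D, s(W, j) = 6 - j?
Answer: -292891098444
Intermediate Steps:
(378090 + 340887)*(l(509, s(-11, -4)) - 407382) = (378090 + 340887)*((6 - 1*(-4)) - 407382) = 718977*((6 + 4) - 407382) = 718977*(10 - 407382) = 718977*(-407372) = -292891098444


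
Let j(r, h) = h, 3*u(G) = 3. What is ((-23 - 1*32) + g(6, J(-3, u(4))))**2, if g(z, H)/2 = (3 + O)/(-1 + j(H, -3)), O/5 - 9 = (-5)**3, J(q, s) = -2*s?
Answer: 218089/4 ≈ 54522.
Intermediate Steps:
u(G) = 1 (u(G) = (1/3)*3 = 1)
O = -580 (O = 45 + 5*(-5)**3 = 45 + 5*(-125) = 45 - 625 = -580)
g(z, H) = 577/2 (g(z, H) = 2*((3 - 580)/(-1 - 3)) = 2*(-577/(-4)) = 2*(-577*(-1/4)) = 2*(577/4) = 577/2)
((-23 - 1*32) + g(6, J(-3, u(4))))**2 = ((-23 - 1*32) + 577/2)**2 = ((-23 - 32) + 577/2)**2 = (-55 + 577/2)**2 = (467/2)**2 = 218089/4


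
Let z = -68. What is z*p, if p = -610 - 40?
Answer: 44200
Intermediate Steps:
p = -650
z*p = -68*(-650) = 44200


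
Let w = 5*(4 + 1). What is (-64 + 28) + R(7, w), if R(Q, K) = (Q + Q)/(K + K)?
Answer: -893/25 ≈ -35.720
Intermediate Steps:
w = 25 (w = 5*5 = 25)
R(Q, K) = Q/K (R(Q, K) = (2*Q)/((2*K)) = (2*Q)*(1/(2*K)) = Q/K)
(-64 + 28) + R(7, w) = (-64 + 28) + 7/25 = -36 + 7*(1/25) = -36 + 7/25 = -893/25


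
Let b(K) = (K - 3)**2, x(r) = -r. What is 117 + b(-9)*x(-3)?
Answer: 549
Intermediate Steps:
b(K) = (-3 + K)**2
117 + b(-9)*x(-3) = 117 + (-3 - 9)**2*(-1*(-3)) = 117 + (-12)**2*3 = 117 + 144*3 = 117 + 432 = 549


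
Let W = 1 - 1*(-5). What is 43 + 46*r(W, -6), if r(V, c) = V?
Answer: 319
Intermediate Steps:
W = 6 (W = 1 + 5 = 6)
43 + 46*r(W, -6) = 43 + 46*6 = 43 + 276 = 319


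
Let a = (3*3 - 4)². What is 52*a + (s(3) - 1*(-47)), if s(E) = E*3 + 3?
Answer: 1359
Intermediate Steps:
s(E) = 3 + 3*E (s(E) = 3*E + 3 = 3 + 3*E)
a = 25 (a = (9 - 4)² = 5² = 25)
52*a + (s(3) - 1*(-47)) = 52*25 + ((3 + 3*3) - 1*(-47)) = 1300 + ((3 + 9) + 47) = 1300 + (12 + 47) = 1300 + 59 = 1359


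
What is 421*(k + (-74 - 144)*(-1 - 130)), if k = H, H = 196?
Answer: 12105434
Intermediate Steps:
k = 196
421*(k + (-74 - 144)*(-1 - 130)) = 421*(196 + (-74 - 144)*(-1 - 130)) = 421*(196 - 218*(-131)) = 421*(196 + 28558) = 421*28754 = 12105434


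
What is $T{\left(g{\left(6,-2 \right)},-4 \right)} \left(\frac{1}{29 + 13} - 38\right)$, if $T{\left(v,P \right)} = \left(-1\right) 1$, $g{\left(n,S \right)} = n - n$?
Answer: $\frac{1595}{42} \approx 37.976$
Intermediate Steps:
$g{\left(n,S \right)} = 0$
$T{\left(v,P \right)} = -1$
$T{\left(g{\left(6,-2 \right)},-4 \right)} \left(\frac{1}{29 + 13} - 38\right) = - (\frac{1}{29 + 13} - 38) = - (\frac{1}{42} - 38) = \left(-1\right) \left(- \frac{1595}{42}\right) = \frac{1595}{42}$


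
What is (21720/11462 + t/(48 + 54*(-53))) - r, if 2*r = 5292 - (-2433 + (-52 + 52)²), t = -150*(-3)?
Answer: -20754229245/5375678 ≈ -3860.8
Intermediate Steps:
t = 450
r = 7725/2 (r = (5292 - (-2433 + (-52 + 52)²))/2 = (5292 - (-2433 + 0²))/2 = (5292 - (-2433 + 0))/2 = (5292 - 1*(-2433))/2 = (5292 + 2433)/2 = (½)*7725 = 7725/2 ≈ 3862.5)
(21720/11462 + t/(48 + 54*(-53))) - r = (21720/11462 + 450/(48 + 54*(-53))) - 1*7725/2 = (21720*(1/11462) + 450/(48 - 2862)) - 7725/2 = (10860/5731 + 450/(-2814)) - 7725/2 = (10860/5731 + 450*(-1/2814)) - 7725/2 = (10860/5731 - 75/469) - 7725/2 = 4663515/2687839 - 7725/2 = -20754229245/5375678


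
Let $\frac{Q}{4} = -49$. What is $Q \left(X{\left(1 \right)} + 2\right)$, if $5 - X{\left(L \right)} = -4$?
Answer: $-2156$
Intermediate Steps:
$Q = -196$ ($Q = 4 \left(-49\right) = -196$)
$X{\left(L \right)} = 9$ ($X{\left(L \right)} = 5 - -4 = 5 + 4 = 9$)
$Q \left(X{\left(1 \right)} + 2\right) = - 196 \left(9 + 2\right) = \left(-196\right) 11 = -2156$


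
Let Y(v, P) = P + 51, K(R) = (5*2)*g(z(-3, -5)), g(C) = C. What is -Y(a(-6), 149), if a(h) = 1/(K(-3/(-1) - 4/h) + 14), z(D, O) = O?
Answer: -200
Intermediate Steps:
K(R) = -50 (K(R) = (5*2)*(-5) = 10*(-5) = -50)
a(h) = -1/36 (a(h) = 1/(-50 + 14) = 1/(-36) = -1/36)
Y(v, P) = 51 + P
-Y(a(-6), 149) = -(51 + 149) = -1*200 = -200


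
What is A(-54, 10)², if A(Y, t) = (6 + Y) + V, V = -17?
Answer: 4225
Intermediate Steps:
A(Y, t) = -11 + Y (A(Y, t) = (6 + Y) - 17 = -11 + Y)
A(-54, 10)² = (-11 - 54)² = (-65)² = 4225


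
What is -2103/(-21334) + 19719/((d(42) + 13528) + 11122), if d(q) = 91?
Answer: 52523941/58647166 ≈ 0.89559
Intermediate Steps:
-2103/(-21334) + 19719/((d(42) + 13528) + 11122) = -2103/(-21334) + 19719/((91 + 13528) + 11122) = -2103*(-1/21334) + 19719/(13619 + 11122) = 2103/21334 + 19719/24741 = 2103/21334 + 19719*(1/24741) = 2103/21334 + 2191/2749 = 52523941/58647166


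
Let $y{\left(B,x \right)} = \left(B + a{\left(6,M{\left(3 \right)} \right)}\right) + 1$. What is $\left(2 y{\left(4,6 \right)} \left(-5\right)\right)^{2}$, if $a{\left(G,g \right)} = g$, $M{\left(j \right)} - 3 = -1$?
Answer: $4900$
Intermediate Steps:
$M{\left(j \right)} = 2$ ($M{\left(j \right)} = 3 - 1 = 2$)
$y{\left(B,x \right)} = 3 + B$ ($y{\left(B,x \right)} = \left(B + 2\right) + 1 = \left(2 + B\right) + 1 = 3 + B$)
$\left(2 y{\left(4,6 \right)} \left(-5\right)\right)^{2} = \left(2 \left(3 + 4\right) \left(-5\right)\right)^{2} = \left(2 \cdot 7 \left(-5\right)\right)^{2} = \left(14 \left(-5\right)\right)^{2} = \left(-70\right)^{2} = 4900$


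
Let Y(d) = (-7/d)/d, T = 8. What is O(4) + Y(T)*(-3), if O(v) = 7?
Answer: 469/64 ≈ 7.3281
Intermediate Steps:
Y(d) = -7/d²
O(4) + Y(T)*(-3) = 7 - 7/8²*(-3) = 7 - 7*1/64*(-3) = 7 - 7/64*(-3) = 7 + 21/64 = 469/64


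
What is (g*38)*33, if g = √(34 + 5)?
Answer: 1254*√39 ≈ 7831.2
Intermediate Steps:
g = √39 ≈ 6.2450
(g*38)*33 = (√39*38)*33 = (38*√39)*33 = 1254*√39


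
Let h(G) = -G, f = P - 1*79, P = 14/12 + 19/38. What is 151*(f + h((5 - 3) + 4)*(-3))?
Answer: -26878/3 ≈ -8959.3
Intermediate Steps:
P = 5/3 (P = 14*(1/12) + 19*(1/38) = 7/6 + ½ = 5/3 ≈ 1.6667)
f = -232/3 (f = 5/3 - 1*79 = 5/3 - 79 = -232/3 ≈ -77.333)
151*(f + h((5 - 3) + 4)*(-3)) = 151*(-232/3 - ((5 - 3) + 4)*(-3)) = 151*(-232/3 - (2 + 4)*(-3)) = 151*(-232/3 - 1*6*(-3)) = 151*(-232/3 - 6*(-3)) = 151*(-232/3 + 18) = 151*(-178/3) = -26878/3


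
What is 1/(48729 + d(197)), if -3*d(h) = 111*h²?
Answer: -1/1387204 ≈ -7.2087e-7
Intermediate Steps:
d(h) = -37*h²
1/(48729 + d(197)) = 1/(48729 - 37*197²) = 1/(48729 - 37*38809) = 1/(48729 - 1435933) = 1/(-1387204) = -1/1387204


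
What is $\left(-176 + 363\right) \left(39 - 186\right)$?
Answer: $-27489$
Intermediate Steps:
$\left(-176 + 363\right) \left(39 - 186\right) = 187 \left(39 - 186\right) = 187 \left(-147\right) = -27489$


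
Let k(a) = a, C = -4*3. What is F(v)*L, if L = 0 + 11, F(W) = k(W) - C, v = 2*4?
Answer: 220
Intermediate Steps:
C = -12
v = 8
F(W) = 12 + W (F(W) = W - 1*(-12) = W + 12 = 12 + W)
L = 11
F(v)*L = (12 + 8)*11 = 20*11 = 220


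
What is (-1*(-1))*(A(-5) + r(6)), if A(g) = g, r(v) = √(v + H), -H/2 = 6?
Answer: -5 + I*√6 ≈ -5.0 + 2.4495*I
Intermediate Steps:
H = -12 (H = -2*6 = -12)
r(v) = √(-12 + v) (r(v) = √(v - 12) = √(-12 + v))
(-1*(-1))*(A(-5) + r(6)) = (-1*(-1))*(-5 + √(-12 + 6)) = 1*(-5 + √(-6)) = 1*(-5 + I*√6) = -5 + I*√6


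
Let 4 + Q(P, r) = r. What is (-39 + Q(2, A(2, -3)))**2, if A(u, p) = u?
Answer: 1681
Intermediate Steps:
Q(P, r) = -4 + r
(-39 + Q(2, A(2, -3)))**2 = (-39 + (-4 + 2))**2 = (-39 - 2)**2 = (-41)**2 = 1681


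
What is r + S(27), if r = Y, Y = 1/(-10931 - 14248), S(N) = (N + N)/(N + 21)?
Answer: 226603/201432 ≈ 1.1250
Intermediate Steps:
S(N) = 2*N/(21 + N) (S(N) = (2*N)/(21 + N) = 2*N/(21 + N))
Y = -1/25179 (Y = 1/(-25179) = -1/25179 ≈ -3.9716e-5)
r = -1/25179 ≈ -3.9716e-5
r + S(27) = -1/25179 + 2*27/(21 + 27) = -1/25179 + 2*27/48 = -1/25179 + 2*27*(1/48) = -1/25179 + 9/8 = 226603/201432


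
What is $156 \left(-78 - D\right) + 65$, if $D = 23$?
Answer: $-15691$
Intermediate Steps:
$156 \left(-78 - D\right) + 65 = 156 \left(-78 - 23\right) + 65 = 156 \left(-101\right) + 65 = -15756 + 65 = -15691$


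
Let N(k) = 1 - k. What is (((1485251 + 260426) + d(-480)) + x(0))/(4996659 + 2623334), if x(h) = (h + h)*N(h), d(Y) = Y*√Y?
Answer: 1745677/7619993 - 1920*I*√30/7619993 ≈ 0.22909 - 0.0013801*I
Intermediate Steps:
d(Y) = Y^(3/2)
x(h) = 2*h*(1 - h) (x(h) = (h + h)*(1 - h) = (2*h)*(1 - h) = 2*h*(1 - h))
(((1485251 + 260426) + d(-480)) + x(0))/(4996659 + 2623334) = (((1485251 + 260426) + (-480)^(3/2)) + 2*0*(1 - 1*0))/(4996659 + 2623334) = ((1745677 - 1920*I*√30) + 2*0*(1 + 0))/7619993 = ((1745677 - 1920*I*√30) + 2*0*1)*(1/7619993) = ((1745677 - 1920*I*√30) + 0)*(1/7619993) = (1745677 - 1920*I*√30)*(1/7619993) = 1745677/7619993 - 1920*I*√30/7619993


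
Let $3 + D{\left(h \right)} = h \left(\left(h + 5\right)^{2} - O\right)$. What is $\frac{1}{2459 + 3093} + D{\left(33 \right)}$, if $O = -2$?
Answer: $\frac{264913681}{5552} \approx 47715.0$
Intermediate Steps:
$D{\left(h \right)} = -3 + h \left(2 + \left(5 + h\right)^{2}\right)$ ($D{\left(h \right)} = -3 + h \left(\left(h + 5\right)^{2} - -2\right) = -3 + h \left(\left(5 + h\right)^{2} + 2\right) = -3 + h \left(2 + \left(5 + h\right)^{2}\right)$)
$\frac{1}{2459 + 3093} + D{\left(33 \right)} = \frac{1}{2459 + 3093} + \left(-3 + 2 \cdot 33 + 33 \left(5 + 33\right)^{2}\right) = \frac{1}{5552} + \left(-3 + 66 + 33 \cdot 38^{2}\right) = \frac{1}{5552} + \left(-3 + 66 + 33 \cdot 1444\right) = \frac{1}{5552} + \left(-3 + 66 + 47652\right) = \frac{1}{5552} + 47715 = \frac{264913681}{5552}$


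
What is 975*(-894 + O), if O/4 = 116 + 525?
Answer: 1628250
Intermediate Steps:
O = 2564 (O = 4*(116 + 525) = 4*641 = 2564)
975*(-894 + O) = 975*(-894 + 2564) = 975*1670 = 1628250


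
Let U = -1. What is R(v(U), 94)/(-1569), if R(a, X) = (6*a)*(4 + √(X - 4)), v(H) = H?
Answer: 8/523 + 6*√10/523 ≈ 0.051575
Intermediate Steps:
R(a, X) = 6*a*(4 + √(-4 + X)) (R(a, X) = (6*a)*(4 + √(-4 + X)) = 6*a*(4 + √(-4 + X)))
R(v(U), 94)/(-1569) = (6*(-1)*(4 + √(-4 + 94)))/(-1569) = (6*(-1)*(4 + √90))*(-1/1569) = (6*(-1)*(4 + 3*√10))*(-1/1569) = (-24 - 18*√10)*(-1/1569) = 8/523 + 6*√10/523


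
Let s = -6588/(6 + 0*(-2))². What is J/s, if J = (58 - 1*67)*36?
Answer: 108/61 ≈ 1.7705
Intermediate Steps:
J = -324 (J = (58 - 67)*36 = -9*36 = -324)
s = -183 (s = -6588/(6 + 0)² = -6588/(6²) = -6588/36 = -6588*1/36 = -183)
J/s = -324/(-183) = -324*(-1/183) = 108/61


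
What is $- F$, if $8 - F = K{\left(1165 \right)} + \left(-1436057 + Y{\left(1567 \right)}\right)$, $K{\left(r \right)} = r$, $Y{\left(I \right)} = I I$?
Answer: $1020589$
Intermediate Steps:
$Y{\left(I \right)} = I^{2}$
$F = -1020589$ ($F = 8 - \left(1165 - \left(1436057 - 1567^{2}\right)\right) = 8 - \left(1165 + \left(-1436057 + 2455489\right)\right) = 8 - \left(1165 + 1019432\right) = 8 - 1020597 = -1020589$)
$- F = \left(-1\right) \left(-1020589\right) = 1020589$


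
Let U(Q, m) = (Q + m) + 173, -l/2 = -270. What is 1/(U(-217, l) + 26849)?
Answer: 1/27345 ≈ 3.6570e-5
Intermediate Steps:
l = 540 (l = -2*(-270) = 540)
U(Q, m) = 173 + Q + m
1/(U(-217, l) + 26849) = 1/((173 - 217 + 540) + 26849) = 1/(496 + 26849) = 1/27345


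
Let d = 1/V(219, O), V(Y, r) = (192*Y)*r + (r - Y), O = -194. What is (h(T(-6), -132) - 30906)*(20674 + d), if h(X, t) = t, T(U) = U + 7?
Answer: -5234645812771662/8157725 ≈ -6.4168e+8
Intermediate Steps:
T(U) = 7 + U
V(Y, r) = r - Y + 192*Y*r (V(Y, r) = 192*Y*r + (r - Y) = r - Y + 192*Y*r)
d = -1/8157725 (d = 1/(-194 - 1*219 + 192*219*(-194)) = 1/(-194 - 219 - 8157312) = 1/(-8157725) = -1/8157725 ≈ -1.2258e-7)
(h(T(-6), -132) - 30906)*(20674 + d) = (-132 - 30906)*(20674 - 1/8157725) = -31038*168652806649/8157725 = -5234645812771662/8157725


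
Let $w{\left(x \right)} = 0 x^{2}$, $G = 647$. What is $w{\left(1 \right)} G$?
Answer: $0$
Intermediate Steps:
$w{\left(x \right)} = 0$
$w{\left(1 \right)} G = 0 \cdot 647 = 0$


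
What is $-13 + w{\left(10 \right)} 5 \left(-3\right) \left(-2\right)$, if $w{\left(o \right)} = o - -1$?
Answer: $317$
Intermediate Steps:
$w{\left(o \right)} = 1 + o$ ($w{\left(o \right)} = o + 1 = 1 + o$)
$-13 + w{\left(10 \right)} 5 \left(-3\right) \left(-2\right) = -13 + \left(1 + 10\right) 5 \left(-3\right) \left(-2\right) = -13 + 11 \left(\left(-15\right) \left(-2\right)\right) = -13 + 11 \cdot 30 = -13 + 330 = 317$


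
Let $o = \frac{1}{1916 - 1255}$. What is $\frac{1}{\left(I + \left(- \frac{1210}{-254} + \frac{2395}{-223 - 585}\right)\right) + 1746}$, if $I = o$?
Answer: $\frac{67829176}{118551914087} \approx 0.00057215$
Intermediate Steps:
$o = \frac{1}{661}$ ($o = \frac{1}{1916 - 1255} = \frac{1}{661} \approx 0.0015129$)
$I = \frac{1}{661} \approx 0.0015129$
$\frac{1}{\left(I + \left(- \frac{1210}{-254} + \frac{2395}{-223 - 585}\right)\right) + 1746} = \frac{1}{\left(\frac{1}{661} + \left(- \frac{1210}{-254} + \frac{2395}{-223 - 585}\right)\right) + 1746} = \frac{1}{\left(\frac{1}{661} + \left(\left(-1210\right) \left(- \frac{1}{254}\right) + \frac{2395}{-808}\right)\right) + 1746} = \frac{1}{\left(\frac{1}{661} + \left(\frac{605}{127} + 2395 \left(- \frac{1}{808}\right)\right)\right) + 1746} = \frac{1}{\left(\frac{1}{661} + \left(\frac{605}{127} - \frac{2395}{808}\right)\right) + 1746} = \frac{1}{\left(\frac{1}{661} + \frac{184675}{102616}\right) + 1746} = \frac{1}{\frac{122172791}{67829176} + 1746} = \frac{1}{\frac{118551914087}{67829176}} = \frac{67829176}{118551914087}$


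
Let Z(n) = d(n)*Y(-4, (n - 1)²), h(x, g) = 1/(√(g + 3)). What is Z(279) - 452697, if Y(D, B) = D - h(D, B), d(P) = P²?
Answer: -764061 - 77841*√77287/77287 ≈ -7.6434e+5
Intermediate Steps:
h(x, g) = (3 + g)^(-½) (h(x, g) = 1/(√(3 + g)) = (3 + g)^(-½))
Y(D, B) = D - 1/√(3 + B)
Z(n) = n²*(-4 - 1/√(3 + (-1 + n)²)) (Z(n) = n²*(-4 - 1/√(3 + (n - 1)²)) = n²*(-4 - 1/√(3 + (-1 + n)²)))
Z(279) - 452697 = (-4*279² - 1*279²/√(3 + (-1 + 279)²)) - 452697 = (-4*77841 - 1*77841/√(3 + 278²)) - 452697 = (-311364 - 1*77841/√(3 + 77284)) - 452697 = (-311364 - 1*77841/√77287) - 452697 = (-311364 - 1*77841*√77287/77287) - 452697 = (-311364 - 77841*√77287/77287) - 452697 = -764061 - 77841*√77287/77287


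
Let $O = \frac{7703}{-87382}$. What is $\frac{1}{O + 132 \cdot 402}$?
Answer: $\frac{87382}{4636830745} \approx 1.8845 \cdot 10^{-5}$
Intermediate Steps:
$O = - \frac{7703}{87382}$ ($O = 7703 \left(- \frac{1}{87382}\right) = - \frac{7703}{87382} \approx -0.088153$)
$\frac{1}{O + 132 \cdot 402} = \frac{1}{- \frac{7703}{87382} + 132 \cdot 402} = \frac{1}{- \frac{7703}{87382} + 53064} = \frac{1}{\frac{4636830745}{87382}} = \frac{87382}{4636830745}$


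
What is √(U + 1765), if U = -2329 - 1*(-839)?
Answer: 5*√11 ≈ 16.583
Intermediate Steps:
U = -1490 (U = -2329 + 839 = -1490)
√(U + 1765) = √(-1490 + 1765) = √275 = 5*√11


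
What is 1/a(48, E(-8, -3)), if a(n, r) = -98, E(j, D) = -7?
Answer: -1/98 ≈ -0.010204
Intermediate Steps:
1/a(48, E(-8, -3)) = 1/(-98) = -1/98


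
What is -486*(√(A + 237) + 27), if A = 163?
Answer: -22842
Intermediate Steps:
-486*(√(A + 237) + 27) = -486*(√(163 + 237) + 27) = -486*(√400 + 27) = -486*(20 + 27) = -486*47 = -22842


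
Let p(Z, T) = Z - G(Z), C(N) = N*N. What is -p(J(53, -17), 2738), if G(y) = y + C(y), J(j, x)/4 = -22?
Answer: 7744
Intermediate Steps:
J(j, x) = -88 (J(j, x) = 4*(-22) = -88)
C(N) = N²
G(y) = y + y²
p(Z, T) = Z - Z*(1 + Z)
-p(J(53, -17), 2738) = -(-1)*(-88)² = -(-1)*7744 = -1*(-7744) = 7744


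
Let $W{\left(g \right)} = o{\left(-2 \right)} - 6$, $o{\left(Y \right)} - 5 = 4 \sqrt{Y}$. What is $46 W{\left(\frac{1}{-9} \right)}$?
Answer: $-46 + 184 i \sqrt{2} \approx -46.0 + 260.22 i$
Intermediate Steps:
$o{\left(Y \right)} = 5 + 4 \sqrt{Y}$
$W{\left(g \right)} = -1 + 4 i \sqrt{2}$ ($W{\left(g \right)} = \left(5 + 4 \sqrt{-2}\right) - 6 = \left(5 + 4 i \sqrt{2}\right) - 6 = -1 + 4 i \sqrt{2}$)
$46 W{\left(\frac{1}{-9} \right)} = 46 \left(-1 + 4 i \sqrt{2}\right) = -46 + 184 i \sqrt{2}$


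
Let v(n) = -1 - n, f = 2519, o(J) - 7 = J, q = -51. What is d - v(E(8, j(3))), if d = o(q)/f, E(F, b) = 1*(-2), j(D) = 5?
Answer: -233/229 ≈ -1.0175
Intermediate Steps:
o(J) = 7 + J
E(F, b) = -2
d = -4/229 (d = (7 - 51)/2519 = -44*1/2519 = -4/229 ≈ -0.017467)
d - v(E(8, j(3))) = -4/229 - (-1 - 1*(-2)) = -4/229 - (-1 + 2) = -4/229 - 1*1 = -4/229 - 1 = -233/229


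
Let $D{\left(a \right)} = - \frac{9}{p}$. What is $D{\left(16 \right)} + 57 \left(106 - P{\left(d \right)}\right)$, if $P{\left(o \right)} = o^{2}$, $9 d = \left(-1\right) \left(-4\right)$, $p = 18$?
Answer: $\frac{325633}{54} \approx 6030.2$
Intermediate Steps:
$d = \frac{4}{9}$ ($d = \frac{\left(-1\right) \left(-4\right)}{9} = \frac{1}{9} \cdot 4 = \frac{4}{9} \approx 0.44444$)
$D{\left(a \right)} = - \frac{1}{2}$ ($D{\left(a \right)} = - \frac{9}{18} = \left(-9\right) \frac{1}{18} = - \frac{1}{2}$)
$D{\left(16 \right)} + 57 \left(106 - P{\left(d \right)}\right) = - \frac{1}{2} + 57 \left(106 - \left(\frac{4}{9}\right)^{2}\right) = - \frac{1}{2} + 57 \left(106 - \frac{16}{81}\right) = - \frac{1}{2} + 57 \cdot \frac{8570}{81} = - \frac{1}{2} + \frac{162830}{27} = \frac{325633}{54}$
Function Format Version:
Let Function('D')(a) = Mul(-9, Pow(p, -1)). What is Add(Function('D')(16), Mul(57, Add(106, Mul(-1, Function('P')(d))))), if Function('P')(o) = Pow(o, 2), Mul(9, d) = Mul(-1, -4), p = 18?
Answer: Rational(325633, 54) ≈ 6030.2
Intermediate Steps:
d = Rational(4, 9) (d = Mul(Rational(1, 9), Mul(-1, -4)) = Mul(Rational(1, 9), 4) = Rational(4, 9) ≈ 0.44444)
Function('D')(a) = Rational(-1, 2) (Function('D')(a) = Mul(-9, Pow(18, -1)) = Mul(-9, Rational(1, 18)) = Rational(-1, 2))
Add(Function('D')(16), Mul(57, Add(106, Mul(-1, Function('P')(d))))) = Add(Rational(-1, 2), Mul(57, Add(106, Mul(-1, Pow(Rational(4, 9), 2))))) = Add(Rational(-1, 2), Mul(57, Add(106, Mul(-1, Rational(16, 81))))) = Add(Rational(-1, 2), Mul(57, Add(106, Rational(-16, 81)))) = Add(Rational(-1, 2), Mul(57, Rational(8570, 81))) = Add(Rational(-1, 2), Rational(162830, 27)) = Rational(325633, 54)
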